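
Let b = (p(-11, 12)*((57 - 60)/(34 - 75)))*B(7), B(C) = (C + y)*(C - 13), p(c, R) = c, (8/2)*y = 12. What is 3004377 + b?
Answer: 123181437/41 ≈ 3.0044e+6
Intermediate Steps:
y = 3 (y = (¼)*12 = 3)
B(C) = (-13 + C)*(3 + C) (B(C) = (C + 3)*(C - 13) = (3 + C)*(-13 + C) = (-13 + C)*(3 + C))
b = 1980/41 (b = (-11*(57 - 60)/(34 - 75))*(-39 + 7² - 10*7) = (-(-33)/(-41))*(-39 + 49 - 70) = -(-33)*(-1)/41*(-60) = -11*3/41*(-60) = -33/41*(-60) = 1980/41 ≈ 48.293)
3004377 + b = 3004377 + 1980/41 = 123181437/41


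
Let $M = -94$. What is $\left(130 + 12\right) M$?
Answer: $-13348$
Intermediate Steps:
$\left(130 + 12\right) M = \left(130 + 12\right) \left(-94\right) = 142 \left(-94\right) = -13348$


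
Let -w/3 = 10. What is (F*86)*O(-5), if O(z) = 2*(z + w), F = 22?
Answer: -132440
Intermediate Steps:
w = -30 (w = -3*10 = -30)
O(z) = -60 + 2*z (O(z) = 2*(z - 30) = 2*(-30 + z) = -60 + 2*z)
(F*86)*O(-5) = (22*86)*(-60 + 2*(-5)) = 1892*(-60 - 10) = 1892*(-70) = -132440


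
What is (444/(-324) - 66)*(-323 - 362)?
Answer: 1246015/27 ≈ 46149.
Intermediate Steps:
(444/(-324) - 66)*(-323 - 362) = (444*(-1/324) - 66)*(-685) = (-37/27 - 66)*(-685) = -1819/27*(-685) = 1246015/27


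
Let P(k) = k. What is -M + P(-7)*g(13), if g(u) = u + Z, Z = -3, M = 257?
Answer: -327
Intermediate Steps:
g(u) = -3 + u (g(u) = u - 3 = -3 + u)
-M + P(-7)*g(13) = -1*257 - 7*(-3 + 13) = -257 - 7*10 = -257 - 70 = -327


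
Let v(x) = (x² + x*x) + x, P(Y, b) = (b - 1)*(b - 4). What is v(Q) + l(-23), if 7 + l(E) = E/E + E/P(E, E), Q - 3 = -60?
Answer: 4169857/648 ≈ 6435.0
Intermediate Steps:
Q = -57 (Q = 3 - 60 = -57)
P(Y, b) = (-1 + b)*(-4 + b)
v(x) = x + 2*x² (v(x) = (x² + x²) + x = 2*x² + x = x + 2*x²)
l(E) = -6 + E/(4 + E² - 5*E) (l(E) = -7 + (E/E + E/(4 + E² - 5*E)) = -7 + (1 + E/(4 + E² - 5*E)) = -6 + E/(4 + E² - 5*E))
v(Q) + l(-23) = -57*(1 + 2*(-57)) + (-24 - 6*(-23)² + 31*(-23))/(4 + (-23)² - 5*(-23)) = -57*(1 - 114) + (-24 - 6*529 - 713)/(4 + 529 + 115) = -57*(-113) + (-24 - 3174 - 713)/648 = 6441 + (1/648)*(-3911) = 6441 - 3911/648 = 4169857/648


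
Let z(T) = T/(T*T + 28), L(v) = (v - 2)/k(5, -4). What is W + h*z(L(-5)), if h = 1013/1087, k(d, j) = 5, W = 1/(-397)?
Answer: -2127114/46174673 ≈ -0.046067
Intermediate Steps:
W = -1/397 ≈ -0.0025189
L(v) = -2/5 + v/5 (L(v) = (v - 2)/5 = (-2 + v)*(1/5) = -2/5 + v/5)
h = 1013/1087 (h = 1013*(1/1087) = 1013/1087 ≈ 0.93192)
z(T) = T/(28 + T**2) (z(T) = T/(T**2 + 28) = T/(28 + T**2))
W + h*z(L(-5)) = -1/397 + 1013*((-2/5 + (1/5)*(-5))/(28 + (-2/5 + (1/5)*(-5))**2))/1087 = -1/397 + 1013*((-2/5 - 1)/(28 + (-2/5 - 1)**2))/1087 = -1/397 + 1013*(-7/(5*(28 + (-7/5)**2)))/1087 = -1/397 + 1013*(-7/(5*(28 + 49/25)))/1087 = -1/397 + 1013*(-7/(5*749/25))/1087 = -1/397 + 1013*(-7/5*25/749)/1087 = -1/397 + (1013/1087)*(-5/107) = -1/397 - 5065/116309 = -2127114/46174673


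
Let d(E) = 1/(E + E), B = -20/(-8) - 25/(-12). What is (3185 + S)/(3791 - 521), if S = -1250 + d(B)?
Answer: 35477/59950 ≈ 0.59178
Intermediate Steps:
B = 55/12 (B = -20*(-⅛) - 25*(-1/12) = 5/2 + 25/12 = 55/12 ≈ 4.5833)
d(E) = 1/(2*E)
S = -68744/55 (S = -1250 + 1/(2*(55/12)) = -1250 + (½)*(12/55) = -1250 + 6/55 = -68744/55 ≈ -1249.9)
(3185 + S)/(3791 - 521) = (3185 - 68744/55)/(3791 - 521) = (106431/55)/3270 = (106431/55)*(1/3270) = 35477/59950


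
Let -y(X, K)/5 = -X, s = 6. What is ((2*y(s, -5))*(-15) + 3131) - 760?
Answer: 1471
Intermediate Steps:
y(X, K) = 5*X (y(X, K) = -(-5)*X = 5*X)
((2*y(s, -5))*(-15) + 3131) - 760 = ((2*(5*6))*(-15) + 3131) - 760 = ((2*30)*(-15) + 3131) - 760 = (60*(-15) + 3131) - 760 = (-900 + 3131) - 760 = 2231 - 760 = 1471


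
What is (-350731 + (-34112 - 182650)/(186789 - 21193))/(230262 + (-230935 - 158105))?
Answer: 29039933719/13146500844 ≈ 2.2089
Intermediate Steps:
(-350731 + (-34112 - 182650)/(186789 - 21193))/(230262 + (-230935 - 158105)) = (-350731 - 216762/165596)/(230262 - 389040) = (-350731 - 216762*1/165596)/(-158778) = (-350731 - 108381/82798)*(-1/158778) = -29039933719/82798*(-1/158778) = 29039933719/13146500844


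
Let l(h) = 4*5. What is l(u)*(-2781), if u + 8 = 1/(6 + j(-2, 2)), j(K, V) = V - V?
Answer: -55620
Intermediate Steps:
j(K, V) = 0
u = -47/6 (u = -8 + 1/(6 + 0) = -8 + 1/6 = -8 + ⅙ = -47/6 ≈ -7.8333)
l(h) = 20
l(u)*(-2781) = 20*(-2781) = -55620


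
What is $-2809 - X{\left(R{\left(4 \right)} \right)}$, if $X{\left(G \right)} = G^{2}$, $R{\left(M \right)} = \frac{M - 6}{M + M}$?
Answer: $- \frac{44945}{16} \approx -2809.1$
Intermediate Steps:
$R{\left(M \right)} = \frac{-6 + M}{2 M}$
$-2809 - X{\left(R{\left(4 \right)} \right)} = -2809 - \left(\frac{-6 + 4}{2 \cdot 4}\right)^{2} = -2809 - \left(\frac{1}{2} \cdot \frac{1}{4} \left(-2\right)\right)^{2} = -2809 - \left(- \frac{1}{4}\right)^{2} = -2809 - \frac{1}{16} = - \frac{44945}{16}$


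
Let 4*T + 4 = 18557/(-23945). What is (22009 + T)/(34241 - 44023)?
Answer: -2107907683/936919960 ≈ -2.2498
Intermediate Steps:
T = -114337/95780 (T = -1 + (18557/(-23945))/4 = -1 + (18557*(-1/23945))/4 = -1 + (¼)*(-18557/23945) = -1 - 18557/95780 = -114337/95780 ≈ -1.1937)
(22009 + T)/(34241 - 44023) = (22009 - 114337/95780)/(34241 - 44023) = (2107907683/95780)/(-9782) = (2107907683/95780)*(-1/9782) = -2107907683/936919960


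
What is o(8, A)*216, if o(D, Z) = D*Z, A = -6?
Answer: -10368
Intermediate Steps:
o(8, A)*216 = (8*(-6))*216 = -48*216 = -10368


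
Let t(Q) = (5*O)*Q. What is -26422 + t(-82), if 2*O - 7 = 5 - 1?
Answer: -28677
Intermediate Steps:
O = 11/2 (O = 7/2 + (5 - 1)/2 = 7/2 + (½)*4 = 7/2 + 2 = 11/2 ≈ 5.5000)
t(Q) = 55*Q/2 (t(Q) = (5*(11/2))*Q = 55*Q/2)
-26422 + t(-82) = -26422 + (55/2)*(-82) = -26422 - 2255 = -28677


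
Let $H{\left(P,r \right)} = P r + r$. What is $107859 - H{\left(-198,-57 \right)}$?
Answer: $96630$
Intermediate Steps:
$H{\left(P,r \right)} = r + P r$
$107859 - H{\left(-198,-57 \right)} = 107859 - - 57 \left(1 - 198\right) = 107859 - \left(-57\right) \left(-197\right) = 107859 - 11229 = 96630$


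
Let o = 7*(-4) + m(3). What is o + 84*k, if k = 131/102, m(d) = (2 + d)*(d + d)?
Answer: 1868/17 ≈ 109.88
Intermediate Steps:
m(d) = 2*d*(2 + d) (m(d) = (2 + d)*(2*d) = 2*d*(2 + d))
o = 2 (o = 7*(-4) + 2*3*(2 + 3) = -28 + 2*3*5 = -28 + 30 = 2)
k = 131/102 (k = 131*(1/102) = 131/102 ≈ 1.2843)
o + 84*k = 2 + 84*(131/102) = 2 + 1834/17 = 1868/17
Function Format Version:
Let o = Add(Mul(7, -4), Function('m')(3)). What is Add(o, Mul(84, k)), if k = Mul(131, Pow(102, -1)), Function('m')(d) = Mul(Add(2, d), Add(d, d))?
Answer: Rational(1868, 17) ≈ 109.88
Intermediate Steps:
Function('m')(d) = Mul(2, d, Add(2, d)) (Function('m')(d) = Mul(Add(2, d), Mul(2, d)) = Mul(2, d, Add(2, d)))
o = 2 (o = Add(Mul(7, -4), Mul(2, 3, Add(2, 3))) = Add(-28, Mul(2, 3, 5)) = Add(-28, 30) = 2)
k = Rational(131, 102) (k = Mul(131, Rational(1, 102)) = Rational(131, 102) ≈ 1.2843)
Add(o, Mul(84, k)) = Add(2, Mul(84, Rational(131, 102))) = Add(2, Rational(1834, 17)) = Rational(1868, 17)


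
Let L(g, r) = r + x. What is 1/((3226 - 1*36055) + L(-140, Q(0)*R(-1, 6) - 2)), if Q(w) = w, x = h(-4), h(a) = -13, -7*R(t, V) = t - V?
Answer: -1/32844 ≈ -3.0447e-5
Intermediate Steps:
R(t, V) = -t/7 + V/7 (R(t, V) = -(t - V)/7 = -t/7 + V/7)
x = -13
L(g, r) = -13 + r (L(g, r) = r - 13 = -13 + r)
1/((3226 - 1*36055) + L(-140, Q(0)*R(-1, 6) - 2)) = 1/((3226 - 1*36055) + (-13 + (0*(-1/7*(-1) + (1/7)*6) - 2))) = 1/((3226 - 36055) + (-13 + (0*(1/7 + 6/7) - 2))) = 1/(-32829 + (-13 + (0*1 - 2))) = 1/(-32829 + (-13 + (0 - 2))) = 1/(-32829 + (-13 - 2)) = 1/(-32829 - 15) = 1/(-32844) = -1/32844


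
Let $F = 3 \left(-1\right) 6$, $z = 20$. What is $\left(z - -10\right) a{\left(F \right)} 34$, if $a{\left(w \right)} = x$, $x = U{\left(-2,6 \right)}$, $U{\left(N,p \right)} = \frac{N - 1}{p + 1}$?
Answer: $- \frac{3060}{7} \approx -437.14$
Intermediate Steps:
$U{\left(N,p \right)} = \frac{-1 + N}{1 + p}$
$x = - \frac{3}{7}$ ($x = \frac{-1 - 2}{1 + 6} = \frac{1}{7} \left(-3\right) = - \frac{3}{7} \approx -0.42857$)
$F = -18$ ($F = \left(-3\right) 6 = -18$)
$a{\left(w \right)} = - \frac{3}{7}$
$\left(z - -10\right) a{\left(F \right)} 34 = \left(20 - -10\right) \left(- \frac{3}{7}\right) 34 = \left(20 + 10\right) \left(- \frac{3}{7}\right) 34 = 30 \left(- \frac{3}{7}\right) 34 = \left(- \frac{90}{7}\right) 34 = - \frac{3060}{7}$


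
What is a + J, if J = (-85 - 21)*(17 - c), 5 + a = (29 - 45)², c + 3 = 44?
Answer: 2795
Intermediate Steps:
c = 41 (c = -3 + 44 = 41)
a = 251 (a = -5 + (29 - 45)² = -5 + (-16)² = -5 + 256 = 251)
J = 2544 (J = (-85 - 21)*(17 - 1*41) = -106*(17 - 41) = -106*(-24) = 2544)
a + J = 251 + 2544 = 2795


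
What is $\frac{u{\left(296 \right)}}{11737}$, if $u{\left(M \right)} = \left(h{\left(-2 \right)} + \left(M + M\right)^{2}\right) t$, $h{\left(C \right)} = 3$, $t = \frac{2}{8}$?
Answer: $\frac{350467}{46948} \approx 7.465$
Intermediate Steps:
$t = \frac{1}{4}$ ($t = 2 \cdot \frac{1}{8} = \frac{1}{4} \approx 0.25$)
$u{\left(M \right)} = \frac{3}{4} + M^{2}$ ($u{\left(M \right)} = \left(3 + \left(M + M\right)^{2}\right) \frac{1}{4} = \left(3 + \left(2 M\right)^{2}\right) \frac{1}{4} = \left(3 + 4 M^{2}\right) \frac{1}{4} = \frac{3}{4} + M^{2}$)
$\frac{u{\left(296 \right)}}{11737} = \frac{\frac{3}{4} + 296^{2}}{11737} = \left(\frac{3}{4} + 87616\right) \frac{1}{11737} = \frac{350467}{4} \cdot \frac{1}{11737} = \frac{350467}{46948}$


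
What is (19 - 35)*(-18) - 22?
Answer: 266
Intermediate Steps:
(19 - 35)*(-18) - 22 = -16*(-18) - 22 = 288 - 22 = 266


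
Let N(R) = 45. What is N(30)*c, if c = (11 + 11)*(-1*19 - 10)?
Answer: -28710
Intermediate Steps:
c = -638 (c = 22*(-19 - 10) = 22*(-29) = -638)
N(30)*c = 45*(-638) = -28710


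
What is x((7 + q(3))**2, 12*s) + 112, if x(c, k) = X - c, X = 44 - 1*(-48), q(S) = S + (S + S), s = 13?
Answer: -52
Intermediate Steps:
q(S) = 3*S (q(S) = S + 2*S = 3*S)
X = 92 (X = 44 + 48 = 92)
x(c, k) = 92 - c
x((7 + q(3))**2, 12*s) + 112 = (92 - (7 + 3*3)**2) + 112 = (92 - (7 + 9)**2) + 112 = (92 - 1*16**2) + 112 = (92 - 1*256) + 112 = (92 - 256) + 112 = -164 + 112 = -52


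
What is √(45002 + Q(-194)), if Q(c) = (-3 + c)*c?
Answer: 2*√20805 ≈ 288.48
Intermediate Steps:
Q(c) = c*(-3 + c)
√(45002 + Q(-194)) = √(45002 - 194*(-3 - 194)) = √(45002 - 194*(-197)) = √(45002 + 38218) = √83220 = 2*√20805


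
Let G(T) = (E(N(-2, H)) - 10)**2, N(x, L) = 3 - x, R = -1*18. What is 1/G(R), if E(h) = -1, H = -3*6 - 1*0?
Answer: 1/121 ≈ 0.0082645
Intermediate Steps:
R = -18
H = -18 (H = -18 + 0 = -18)
G(T) = 121 (G(T) = (-1 - 10)**2 = (-11)**2 = 121)
1/G(R) = 1/121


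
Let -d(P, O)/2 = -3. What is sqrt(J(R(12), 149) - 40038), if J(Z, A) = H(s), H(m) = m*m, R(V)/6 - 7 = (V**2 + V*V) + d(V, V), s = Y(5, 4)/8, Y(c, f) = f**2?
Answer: I*sqrt(40034) ≈ 200.08*I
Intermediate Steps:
d(P, O) = 6 (d(P, O) = -2*(-3) = 6)
s = 2 (s = 4**2/8 = 16*(1/8) = 2)
R(V) = 78 + 12*V**2 (R(V) = 42 + 6*((V**2 + V*V) + 6) = 42 + 6*((V**2 + V**2) + 6) = 42 + 6*(2*V**2 + 6) = 42 + 6*(6 + 2*V**2) = 42 + (36 + 12*V**2) = 78 + 12*V**2)
H(m) = m**2
J(Z, A) = 4 (J(Z, A) = 2**2 = 4)
sqrt(J(R(12), 149) - 40038) = sqrt(4 - 40038) = sqrt(-40034) = I*sqrt(40034)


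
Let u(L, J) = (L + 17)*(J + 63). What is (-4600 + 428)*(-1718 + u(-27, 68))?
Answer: 12632816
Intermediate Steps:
u(L, J) = (17 + L)*(63 + J)
(-4600 + 428)*(-1718 + u(-27, 68)) = (-4600 + 428)*(-1718 + (1071 + 17*68 + 63*(-27) + 68*(-27))) = -4172*(-1718 + (1071 + 1156 - 1701 - 1836)) = -4172*(-1718 - 1310) = -4172*(-3028) = 12632816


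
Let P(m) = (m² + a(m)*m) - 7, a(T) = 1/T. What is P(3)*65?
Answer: 195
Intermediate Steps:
P(m) = -6 + m² (P(m) = (m² + m/m) - 7 = (m² + 1) - 7 = (1 + m²) - 7 = -6 + m²)
P(3)*65 = (-6 + 3²)*65 = (-6 + 9)*65 = 3*65 = 195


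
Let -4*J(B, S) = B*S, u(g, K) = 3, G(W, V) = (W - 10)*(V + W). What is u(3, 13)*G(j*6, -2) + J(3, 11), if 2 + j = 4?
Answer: 207/4 ≈ 51.750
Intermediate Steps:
j = 2 (j = -2 + 4 = 2)
G(W, V) = (-10 + W)*(V + W)
J(B, S) = -B*S/4
u(3, 13)*G(j*6, -2) + J(3, 11) = 3*((2*6)² - 10*(-2) - 20*6 - 4*6) - ¼*3*11 = 3*(12² + 20 - 10*12 - 2*12) - 33/4 = 3*(144 + 20 - 120 - 24) - 33/4 = 3*20 - 33/4 = 60 - 33/4 = 207/4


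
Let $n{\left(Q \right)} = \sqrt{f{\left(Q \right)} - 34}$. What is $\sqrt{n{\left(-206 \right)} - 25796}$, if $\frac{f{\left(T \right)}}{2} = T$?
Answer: $\sqrt{-25796 + i \sqrt{446}} \approx 0.0658 + 160.61 i$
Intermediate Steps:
$f{\left(T \right)} = 2 T$
$n{\left(Q \right)} = \sqrt{-34 + 2 Q}$ ($n{\left(Q \right)} = \sqrt{2 Q - 34} = \sqrt{-34 + 2 Q}$)
$\sqrt{n{\left(-206 \right)} - 25796} = \sqrt{\sqrt{-34 + 2 \left(-206\right)} - 25796} = \sqrt{\sqrt{-34 - 412} - 25796} = \sqrt{\sqrt{-446} - 25796} = \sqrt{i \sqrt{446} - 25796} = \sqrt{-25796 + i \sqrt{446}}$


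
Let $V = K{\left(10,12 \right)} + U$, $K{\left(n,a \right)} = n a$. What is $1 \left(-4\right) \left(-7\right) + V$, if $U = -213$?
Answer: $-65$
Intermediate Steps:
$K{\left(n,a \right)} = a n$
$V = -93$ ($V = 12 \cdot 10 - 213 = 120 - 213 = -93$)
$1 \left(-4\right) \left(-7\right) + V = 1 \left(-4\right) \left(-7\right) - 93 = \left(-4\right) \left(-7\right) - 93 = 28 - 93 = -65$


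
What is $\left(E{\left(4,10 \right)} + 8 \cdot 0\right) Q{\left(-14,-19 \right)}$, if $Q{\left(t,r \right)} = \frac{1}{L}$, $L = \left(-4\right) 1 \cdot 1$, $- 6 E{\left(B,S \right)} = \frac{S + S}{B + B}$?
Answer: $\frac{5}{48} \approx 0.10417$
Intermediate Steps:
$E{\left(B,S \right)} = - \frac{S}{6 B}$ ($E{\left(B,S \right)} = - \frac{\left(S + S\right) \frac{1}{B + B}}{6} = - \frac{2 S \frac{1}{2 B}}{6} = - \frac{S \frac{1}{B}}{6} = - \frac{S}{6 B}$)
$L = -4$ ($L = \left(-4\right) 1 = -4$)
$Q{\left(t,r \right)} = - \frac{1}{4}$ ($Q{\left(t,r \right)} = \frac{1}{-4} = - \frac{1}{4}$)
$\left(E{\left(4,10 \right)} + 8 \cdot 0\right) Q{\left(-14,-19 \right)} = \left(\left(- \frac{1}{6}\right) 10 \cdot \frac{1}{4} + 8 \cdot 0\right) \left(- \frac{1}{4}\right) = \left(\left(- \frac{1}{6}\right) 10 \cdot \frac{1}{4} + 0\right) \left(- \frac{1}{4}\right) = \left(- \frac{5}{12} + 0\right) \left(- \frac{1}{4}\right) = \left(- \frac{5}{12}\right) \left(- \frac{1}{4}\right) = \frac{5}{48}$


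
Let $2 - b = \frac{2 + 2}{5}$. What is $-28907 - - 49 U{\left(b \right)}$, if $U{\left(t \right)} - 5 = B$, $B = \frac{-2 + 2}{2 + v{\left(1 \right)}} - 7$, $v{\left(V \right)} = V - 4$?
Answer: $-29005$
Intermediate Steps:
$v{\left(V \right)} = -4 + V$ ($v{\left(V \right)} = V - 4 = -4 + V$)
$B = -7$ ($B = \frac{-2 + 2}{2 + \left(-4 + 1\right)} - 7 = \frac{0}{2 - 3} - 7 = \frac{0}{-1} - 7 = 0 \left(-1\right) - 7 = 0 - 7 = -7$)
$b = \frac{6}{5}$ ($b = 2 - \frac{2 + 2}{5} = 2 - \frac{1}{5} \cdot 4 = 2 - \frac{4}{5} = \frac{6}{5} \approx 1.2$)
$U{\left(t \right)} = -2$ ($U{\left(t \right)} = 5 - 7 = -2$)
$-28907 - - 49 U{\left(b \right)} = -28907 - \left(-49\right) \left(-2\right) = -28907 - 98 = -29005$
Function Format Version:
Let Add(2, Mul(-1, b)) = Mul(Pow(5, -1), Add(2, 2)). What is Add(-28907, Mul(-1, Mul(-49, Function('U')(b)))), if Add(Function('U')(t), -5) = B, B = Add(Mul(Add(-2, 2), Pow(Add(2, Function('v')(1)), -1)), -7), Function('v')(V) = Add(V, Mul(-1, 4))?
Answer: -29005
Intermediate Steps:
Function('v')(V) = Add(-4, V) (Function('v')(V) = Add(V, -4) = Add(-4, V))
B = -7 (B = Add(Mul(Add(-2, 2), Pow(Add(2, Add(-4, 1)), -1)), -7) = Add(Mul(0, Pow(Add(2, -3), -1)), -7) = Add(Mul(0, Pow(-1, -1)), -7) = Add(Mul(0, -1), -7) = Add(0, -7) = -7)
b = Rational(6, 5) (b = Add(2, Mul(-1, Mul(Pow(5, -1), Add(2, 2)))) = Add(2, Mul(-1, Mul(Rational(1, 5), 4))) = Add(2, Mul(-1, Rational(4, 5))) = Add(2, Rational(-4, 5)) = Rational(6, 5) ≈ 1.2000)
Function('U')(t) = -2 (Function('U')(t) = Add(5, -7) = -2)
Add(-28907, Mul(-1, Mul(-49, Function('U')(b)))) = Add(-28907, Mul(-1, Mul(-49, -2))) = Add(-28907, Mul(-1, 98)) = Add(-28907, -98) = -29005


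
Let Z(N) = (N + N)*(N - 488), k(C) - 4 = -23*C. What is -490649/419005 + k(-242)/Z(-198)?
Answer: -65476943447/56912611140 ≈ -1.1505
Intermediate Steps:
k(C) = 4 - 23*C
Z(N) = 2*N*(-488 + N) (Z(N) = (2*N)*(-488 + N) = 2*N*(-488 + N))
-490649/419005 + k(-242)/Z(-198) = -490649/419005 + (4 - 23*(-242))/((2*(-198)*(-488 - 198))) = -490649*1/419005 + (4 + 5566)/((2*(-198)*(-686))) = -490649/419005 + 5570/271656 = -490649/419005 + 5570*(1/271656) = -490649/419005 + 2785/135828 = -65476943447/56912611140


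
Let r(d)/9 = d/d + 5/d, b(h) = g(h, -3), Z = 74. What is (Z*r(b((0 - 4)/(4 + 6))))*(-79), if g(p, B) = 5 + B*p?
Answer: -2946384/31 ≈ -95045.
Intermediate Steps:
b(h) = 5 - 3*h
r(d) = 9 + 45/d (r(d) = 9*(d/d + 5/d) = 9*(1 + 5/d) = 9 + 45/d)
(Z*r(b((0 - 4)/(4 + 6))))*(-79) = (74*(9 + 45/(5 - 3*(0 - 4)/(4 + 6))))*(-79) = (74*(9 + 45/(5 - (-12)/10)))*(-79) = (74*(9 + 45/(5 - 3*(-⅖))))*(-79) = (74*(9 + 45/(5 + 6/5)))*(-79) = (74*(9 + 45/(31/5)))*(-79) = (74*(9 + 45*(5/31)))*(-79) = (74*(9 + 225/31))*(-79) = (74*(504/31))*(-79) = (37296/31)*(-79) = -2946384/31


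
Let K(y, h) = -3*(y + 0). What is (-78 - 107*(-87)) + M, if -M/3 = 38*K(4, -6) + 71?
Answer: 10386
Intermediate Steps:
K(y, h) = -3*y
M = 1155 (M = -3*(38*(-3*4) + 71) = -3*(38*(-12) + 71) = -3*(-456 + 71) = -3*(-385) = 1155)
(-78 - 107*(-87)) + M = (-78 - 107*(-87)) + 1155 = (-78 + 9309) + 1155 = 9231 + 1155 = 10386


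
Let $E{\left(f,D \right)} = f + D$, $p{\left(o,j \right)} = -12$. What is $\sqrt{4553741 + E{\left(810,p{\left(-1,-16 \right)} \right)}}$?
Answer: $\sqrt{4554539} \approx 2134.1$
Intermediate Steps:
$E{\left(f,D \right)} = D + f$
$\sqrt{4553741 + E{\left(810,p{\left(-1,-16 \right)} \right)}} = \sqrt{4553741 + \left(-12 + 810\right)} = \sqrt{4553741 + 798} = \sqrt{4554539}$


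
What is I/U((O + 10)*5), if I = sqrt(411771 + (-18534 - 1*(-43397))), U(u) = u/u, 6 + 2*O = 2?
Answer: sqrt(436634) ≈ 660.78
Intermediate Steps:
O = -2 (O = -3 + (1/2)*2 = -3 + 1 = -2)
U(u) = 1
I = sqrt(436634) (I = sqrt(411771 + (-18534 + 43397)) = sqrt(411771 + 24863) = sqrt(436634) ≈ 660.78)
I/U((O + 10)*5) = sqrt(436634)/1 = sqrt(436634)*1 = sqrt(436634)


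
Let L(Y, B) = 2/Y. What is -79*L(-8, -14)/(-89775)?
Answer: -79/359100 ≈ -0.00021999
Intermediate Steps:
-79*L(-8, -14)/(-89775) = -158/(-8)/(-89775) = -158*(-1)/8*(-1/89775) = -79*(-¼)*(-1/89775) = (79/4)*(-1/89775) = -79/359100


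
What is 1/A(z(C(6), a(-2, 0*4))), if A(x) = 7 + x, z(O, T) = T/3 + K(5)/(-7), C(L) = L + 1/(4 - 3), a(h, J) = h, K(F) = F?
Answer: 21/118 ≈ 0.17797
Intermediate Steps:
C(L) = 1 + L (C(L) = L + 1/1 = L + 1 = 1 + L)
z(O, T) = -5/7 + T/3 (z(O, T) = T/3 + 5/(-7) = T*(⅓) + 5*(-⅐) = T/3 - 5/7 = -5/7 + T/3)
1/A(z(C(6), a(-2, 0*4))) = 1/(7 + (-5/7 + (⅓)*(-2))) = 1/(7 + (-5/7 - ⅔)) = 1/(7 - 29/21) = 1/(118/21) = 21/118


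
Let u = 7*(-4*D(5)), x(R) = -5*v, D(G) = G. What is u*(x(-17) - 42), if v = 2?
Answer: 7280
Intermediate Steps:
x(R) = -10 (x(R) = -5*2 = -10)
u = -140 (u = 7*(-4*5) = 7*(-20) = -140)
u*(x(-17) - 42) = -140*(-10 - 42) = -140*(-52) = 7280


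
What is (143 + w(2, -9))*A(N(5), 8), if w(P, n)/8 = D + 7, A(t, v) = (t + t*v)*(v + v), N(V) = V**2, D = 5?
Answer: 860400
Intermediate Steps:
A(t, v) = 2*v*(t + t*v) (A(t, v) = (t + t*v)*(2*v) = 2*v*(t + t*v))
w(P, n) = 96 (w(P, n) = 8*(5 + 7) = 8*12 = 96)
(143 + w(2, -9))*A(N(5), 8) = (143 + 96)*(2*5**2*8*(1 + 8)) = 239*(2*25*8*9) = 239*3600 = 860400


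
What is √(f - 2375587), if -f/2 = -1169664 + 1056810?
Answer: I*√2149879 ≈ 1466.2*I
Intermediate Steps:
f = 225708 (f = -2*(-1169664 + 1056810) = -2*(-112854) = 225708)
√(f - 2375587) = √(225708 - 2375587) = √(-2149879) = I*√2149879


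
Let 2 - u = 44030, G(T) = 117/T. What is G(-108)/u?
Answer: 13/528336 ≈ 2.4606e-5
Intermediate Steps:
u = -44028 (u = 2 - 1*44030 = 2 - 44030 = -44028)
G(-108)/u = (117/(-108))/(-44028) = (117*(-1/108))*(-1/44028) = -13/12*(-1/44028) = 13/528336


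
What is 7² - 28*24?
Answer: -623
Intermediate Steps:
7² - 28*24 = 49 - 672 = -623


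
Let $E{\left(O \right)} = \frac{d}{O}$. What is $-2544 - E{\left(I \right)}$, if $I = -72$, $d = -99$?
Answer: $- \frac{20363}{8} \approx -2545.4$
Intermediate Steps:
$E{\left(O \right)} = - \frac{99}{O}$
$-2544 - E{\left(I \right)} = -2544 - - \frac{99}{-72} = -2544 - \left(-99\right) \left(- \frac{1}{72}\right) = -2544 - \frac{11}{8} = - \frac{20363}{8}$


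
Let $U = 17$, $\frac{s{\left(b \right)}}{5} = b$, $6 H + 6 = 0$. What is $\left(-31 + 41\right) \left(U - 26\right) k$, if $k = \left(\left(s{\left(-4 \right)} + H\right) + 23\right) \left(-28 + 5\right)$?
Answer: $4140$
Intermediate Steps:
$H = -1$ ($H = -1 + \frac{1}{6} \cdot 0 = -1 + 0 = -1$)
$s{\left(b \right)} = 5 b$
$k = -46$ ($k = \left(\left(5 \left(-4\right) - 1\right) + 23\right) \left(-28 + 5\right) = \left(\left(-20 - 1\right) + 23\right) \left(-23\right) = \left(-21 + 23\right) \left(-23\right) = 2 \left(-23\right) = -46$)
$\left(-31 + 41\right) \left(U - 26\right) k = \left(-31 + 41\right) \left(17 - 26\right) \left(-46\right) = 10 \left(-9\right) \left(-46\right) = \left(-90\right) \left(-46\right) = 4140$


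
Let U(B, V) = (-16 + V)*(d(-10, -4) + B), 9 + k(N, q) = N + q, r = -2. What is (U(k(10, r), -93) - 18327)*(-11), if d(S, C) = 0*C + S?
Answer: 188408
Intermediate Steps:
d(S, C) = S (d(S, C) = 0 + S = S)
k(N, q) = -9 + N + q (k(N, q) = -9 + (N + q) = -9 + N + q)
U(B, V) = (-16 + V)*(-10 + B)
(U(k(10, r), -93) - 18327)*(-11) = ((160 - 16*(-9 + 10 - 2) - 10*(-93) + (-9 + 10 - 2)*(-93)) - 18327)*(-11) = ((160 - 16*(-1) + 930 - 1*(-93)) - 18327)*(-11) = ((160 + 16 + 930 + 93) - 18327)*(-11) = (1199 - 18327)*(-11) = -17128*(-11) = 188408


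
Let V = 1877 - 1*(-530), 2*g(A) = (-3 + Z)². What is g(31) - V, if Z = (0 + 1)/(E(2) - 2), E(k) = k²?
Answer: -19231/8 ≈ -2403.9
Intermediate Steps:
Z = ½ (Z = (0 + 1)/(2² - 2) = 1/(4 - 2) = 1/2 = 1*(½) = ½ ≈ 0.50000)
g(A) = 25/8 (g(A) = (-3 + ½)²/2 = (-5/2)²/2 = (½)*(25/4) = 25/8)
V = 2407 (V = 1877 + 530 = 2407)
g(31) - V = 25/8 - 1*2407 = 25/8 - 2407 = -19231/8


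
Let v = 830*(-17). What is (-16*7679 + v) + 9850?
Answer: -127124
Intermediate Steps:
v = -14110
(-16*7679 + v) + 9850 = (-16*7679 - 14110) + 9850 = (-122864 - 14110) + 9850 = -136974 + 9850 = -127124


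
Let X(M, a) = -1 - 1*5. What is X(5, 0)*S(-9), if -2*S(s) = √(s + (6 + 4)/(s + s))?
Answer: I*√86 ≈ 9.2736*I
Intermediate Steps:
X(M, a) = -6 (X(M, a) = -1 - 5 = -6)
S(s) = -√(s + 5/s)/2 (S(s) = -√(s + (6 + 4)/(s + s))/2 = -√(s + 10/((2*s)))/2 = -√(s + 10*(1/(2*s)))/2 = -√(s + 5/s)/2)
X(5, 0)*S(-9) = -(-3)*√(-9 + 5/(-9)) = -(-3)*√(-9 + 5*(-⅑)) = -(-3)*√(-9 - 5/9) = -(-3)*√(-86/9) = -(-3)*I*√86/3 = -(-1)*I*√86 = I*√86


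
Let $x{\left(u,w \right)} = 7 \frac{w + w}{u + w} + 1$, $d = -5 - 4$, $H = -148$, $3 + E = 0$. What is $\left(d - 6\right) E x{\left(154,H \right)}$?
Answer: $-15495$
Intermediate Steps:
$E = -3$ ($E = -3 + 0 = -3$)
$d = -9$ ($d = -5 - 4 = -9$)
$x{\left(u,w \right)} = 1 + \frac{14 w}{u + w}$ ($x{\left(u,w \right)} = 7 \frac{2 w}{u + w} + 1 = \frac{14 w}{u + w} + 1 = 1 + \frac{14 w}{u + w}$)
$\left(d - 6\right) E x{\left(154,H \right)} = \left(-9 - 6\right) \left(-3\right) \frac{154 + 15 \left(-148\right)}{154 - 148} = \left(-15\right) \left(-3\right) \frac{154 - 2220}{6} = 45 \cdot \frac{1}{6} \left(-2066\right) = 45 \left(- \frac{1033}{3}\right) = -15495$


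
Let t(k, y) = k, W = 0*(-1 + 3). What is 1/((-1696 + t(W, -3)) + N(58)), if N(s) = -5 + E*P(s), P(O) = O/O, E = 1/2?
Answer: -2/3401 ≈ -0.00058806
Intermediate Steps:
W = 0 (W = 0*2 = 0)
E = ½ ≈ 0.50000
P(O) = 1
N(s) = -9/2 (N(s) = -5 + (½)*1 = -5 + ½ = -9/2)
1/((-1696 + t(W, -3)) + N(58)) = 1/((-1696 + 0) - 9/2) = 1/(-1696 - 9/2) = 1/(-3401/2) = -2/3401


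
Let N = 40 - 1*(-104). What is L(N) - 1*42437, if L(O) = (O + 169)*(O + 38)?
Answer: 14529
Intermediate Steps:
N = 144 (N = 40 + 104 = 144)
L(O) = (38 + O)*(169 + O) (L(O) = (169 + O)*(38 + O) = (38 + O)*(169 + O))
L(N) - 1*42437 = (6422 + 144**2 + 207*144) - 1*42437 = (6422 + 20736 + 29808) - 42437 = 56966 - 42437 = 14529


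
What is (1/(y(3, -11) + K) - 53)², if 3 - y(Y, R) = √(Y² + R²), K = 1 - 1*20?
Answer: 22404883/7938 - 3347*√130/3969 ≈ 2812.9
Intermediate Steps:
K = -19 (K = 1 - 20 = -19)
y(Y, R) = 3 - √(R² + Y²) (y(Y, R) = 3 - √(Y² + R²) = 3 - √(R² + Y²))
(1/(y(3, -11) + K) - 53)² = (1/((3 - √((-11)² + 3²)) - 19) - 53)² = (1/((3 - √(121 + 9)) - 19) - 53)² = (1/((3 - √130) - 19) - 53)² = (1/(-16 - √130) - 53)² = (-53 + 1/(-16 - √130))²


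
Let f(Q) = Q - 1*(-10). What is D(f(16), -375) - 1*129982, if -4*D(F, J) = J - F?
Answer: -519527/4 ≈ -1.2988e+5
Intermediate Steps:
f(Q) = 10 + Q (f(Q) = Q + 10 = 10 + Q)
D(F, J) = -J/4 + F/4 (D(F, J) = -(J - F)/4 = -J/4 + F/4)
D(f(16), -375) - 1*129982 = (-¼*(-375) + (10 + 16)/4) - 1*129982 = (375/4 + (¼)*26) - 129982 = (375/4 + 13/2) - 129982 = 401/4 - 129982 = -519527/4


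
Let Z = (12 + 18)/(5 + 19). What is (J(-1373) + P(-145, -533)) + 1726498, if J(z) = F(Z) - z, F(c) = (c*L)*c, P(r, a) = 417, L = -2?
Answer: 13826279/8 ≈ 1.7283e+6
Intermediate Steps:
Z = 5/4 (Z = 30/24 = 30*(1/24) = 5/4 ≈ 1.2500)
F(c) = -2*c**2 (F(c) = (c*(-2))*c = (-2*c)*c = -2*c**2)
J(z) = -25/8 - z (J(z) = -2*(5/4)**2 - z = -2*25/16 - z = -25/8 - z)
(J(-1373) + P(-145, -533)) + 1726498 = ((-25/8 - 1*(-1373)) + 417) + 1726498 = ((-25/8 + 1373) + 417) + 1726498 = (10959/8 + 417) + 1726498 = 14295/8 + 1726498 = 13826279/8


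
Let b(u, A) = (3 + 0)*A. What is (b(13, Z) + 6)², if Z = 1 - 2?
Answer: 9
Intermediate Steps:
Z = -1
b(u, A) = 3*A
(b(13, Z) + 6)² = (3*(-1) + 6)² = (-3 + 6)² = 3² = 9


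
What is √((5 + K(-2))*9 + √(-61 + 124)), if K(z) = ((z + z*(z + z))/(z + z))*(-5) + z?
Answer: √(378 + 12*√7)/2 ≈ 10.121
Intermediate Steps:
K(z) = z - 5*(z + 2*z²)/(2*z) (K(z) = ((z + z*(2*z))/((2*z)))*(-5) + z = ((z + 2*z²)*(1/(2*z)))*(-5) + z = ((z + 2*z²)/(2*z))*(-5) + z = -5*(z + 2*z²)/(2*z) + z = z - 5*(z + 2*z²)/(2*z))
√((5 + K(-2))*9 + √(-61 + 124)) = √((5 + (-5/2 - 4*(-2)))*9 + √(-61 + 124)) = √((5 + (-5/2 + 8))*9 + √63) = √((5 + 11/2)*9 + 3*√7) = √((21/2)*9 + 3*√7) = √(189/2 + 3*√7)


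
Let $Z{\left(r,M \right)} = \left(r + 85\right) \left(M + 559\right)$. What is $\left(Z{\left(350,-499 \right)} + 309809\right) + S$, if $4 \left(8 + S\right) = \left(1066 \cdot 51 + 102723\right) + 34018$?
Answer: $\frac{1534711}{4} \approx 3.8368 \cdot 10^{5}$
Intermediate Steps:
$Z{\left(r,M \right)} = \left(85 + r\right) \left(559 + M\right)$
$S = \frac{191075}{4}$ ($S = -8 + \frac{\left(1066 \cdot 51 + 102723\right) + 34018}{4} = -8 + \frac{\left(54366 + 102723\right) + 34018}{4} = -8 + \frac{157089 + 34018}{4} = -8 + \frac{1}{4} \cdot 191107 = -8 + \frac{191107}{4} = \frac{191075}{4} \approx 47769.0$)
$\left(Z{\left(350,-499 \right)} + 309809\right) + S = \left(\left(47515 + 85 \left(-499\right) + 559 \cdot 350 - 174650\right) + 309809\right) + \frac{191075}{4} = \left(\left(47515 - 42415 + 195650 - 174650\right) + 309809\right) + \frac{191075}{4} = \left(26100 + 309809\right) + \frac{191075}{4} = 335909 + \frac{191075}{4} = \frac{1534711}{4}$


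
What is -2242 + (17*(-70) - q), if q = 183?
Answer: -3615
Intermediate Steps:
-2242 + (17*(-70) - q) = -2242 + (17*(-70) - 1*183) = -2242 + (-1190 - 183) = -2242 - 1373 = -3615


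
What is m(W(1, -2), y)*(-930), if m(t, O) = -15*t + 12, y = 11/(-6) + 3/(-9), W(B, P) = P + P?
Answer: -66960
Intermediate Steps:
W(B, P) = 2*P
y = -13/6 (y = 11*(-⅙) + 3*(-⅑) = -11/6 - ⅓ = -13/6 ≈ -2.1667)
m(t, O) = 12 - 15*t
m(W(1, -2), y)*(-930) = (12 - 30*(-2))*(-930) = (12 - 15*(-4))*(-930) = (12 + 60)*(-930) = 72*(-930) = -66960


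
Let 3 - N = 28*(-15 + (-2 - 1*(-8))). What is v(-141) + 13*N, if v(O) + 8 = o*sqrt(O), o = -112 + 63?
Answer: 3307 - 49*I*sqrt(141) ≈ 3307.0 - 581.84*I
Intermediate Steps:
o = -49
v(O) = -8 - 49*sqrt(O)
N = 255 (N = 3 - 28*(-15 + (-2 - 1*(-8))) = 3 - 28*(-15 + (-2 + 8)) = 3 - 28*(-15 + 6) = 3 - 28*(-9) = 3 - 1*(-252) = 3 + 252 = 255)
v(-141) + 13*N = (-8 - 49*I*sqrt(141)) + 13*255 = (-8 - 49*I*sqrt(141)) + 3315 = 3307 - 49*I*sqrt(141)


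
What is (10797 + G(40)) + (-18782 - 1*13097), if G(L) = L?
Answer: -21042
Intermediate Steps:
(10797 + G(40)) + (-18782 - 1*13097) = (10797 + 40) + (-18782 - 1*13097) = 10837 + (-18782 - 13097) = 10837 - 31879 = -21042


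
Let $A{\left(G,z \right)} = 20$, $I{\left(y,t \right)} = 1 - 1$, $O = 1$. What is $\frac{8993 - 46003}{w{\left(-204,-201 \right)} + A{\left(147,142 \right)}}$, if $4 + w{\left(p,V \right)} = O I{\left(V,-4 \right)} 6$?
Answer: $- \frac{18505}{8} \approx -2313.1$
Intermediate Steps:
$I{\left(y,t \right)} = 0$
$w{\left(p,V \right)} = -4$ ($w{\left(p,V \right)} = -4 + 1 \cdot 0 \cdot 6 = -4 + 0 \cdot 6 = -4 + 0 = -4$)
$\frac{8993 - 46003}{w{\left(-204,-201 \right)} + A{\left(147,142 \right)}} = \frac{8993 - 46003}{-4 + 20} = - \frac{37010}{16} = \left(-37010\right) \frac{1}{16} = - \frac{18505}{8}$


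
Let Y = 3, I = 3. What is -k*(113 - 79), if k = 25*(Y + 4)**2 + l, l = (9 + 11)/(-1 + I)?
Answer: -41990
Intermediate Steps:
l = 10 (l = (9 + 11)/(-1 + 3) = 20/2 = 20*(1/2) = 10)
k = 1235 (k = 25*(3 + 4)**2 + 10 = 25*7**2 + 10 = 25*49 + 10 = 1225 + 10 = 1235)
-k*(113 - 79) = -1235*(113 - 79) = -1235*34 = -1*41990 = -41990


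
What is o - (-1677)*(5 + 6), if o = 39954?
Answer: 58401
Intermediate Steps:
o - (-1677)*(5 + 6) = 39954 - (-1677)*(5 + 6) = 39954 - (-1677)*11 = 39954 - 1*(-18447) = 39954 + 18447 = 58401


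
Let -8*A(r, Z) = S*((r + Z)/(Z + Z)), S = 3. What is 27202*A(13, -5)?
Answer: 40803/5 ≈ 8160.6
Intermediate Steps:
A(r, Z) = -3*(Z + r)/(16*Z) (A(r, Z) = -3*(r + Z)/(Z + Z)/8 = -3*(Z + r)/((2*Z))/8 = -3*(Z + r)*(1/(2*Z))/8 = -3*(Z + r)/(2*Z)/8 = -3*(Z + r)/(16*Z))
27202*A(13, -5) = 27202*((3/16)*(-1*(-5) - 1*13)/(-5)) = 27202*((3/16)*(-⅕)*(5 - 13)) = 27202*((3/16)*(-⅕)*(-8)) = 27202*(3/10) = 40803/5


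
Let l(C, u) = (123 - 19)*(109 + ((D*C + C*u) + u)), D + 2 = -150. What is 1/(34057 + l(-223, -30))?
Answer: 1/4263217 ≈ 2.3456e-7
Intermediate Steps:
D = -152 (D = -2 - 150 = -152)
l(C, u) = 11336 - 15808*C + 104*u + 104*C*u (l(C, u) = (123 - 19)*(109 + ((-152*C + C*u) + u)) = 104*(109 + (u - 152*C + C*u)) = 104*(109 + u - 152*C + C*u) = 11336 - 15808*C + 104*u + 104*C*u)
1/(34057 + l(-223, -30)) = 1/(34057 + (11336 - 15808*(-223) + 104*(-30) + 104*(-223)*(-30))) = 1/(34057 + (11336 + 3525184 - 3120 + 695760)) = 1/(34057 + 4229160) = 1/4263217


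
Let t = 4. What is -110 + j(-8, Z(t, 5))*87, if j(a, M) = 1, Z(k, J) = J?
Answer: -23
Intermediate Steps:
-110 + j(-8, Z(t, 5))*87 = -110 + 1*87 = -110 + 87 = -23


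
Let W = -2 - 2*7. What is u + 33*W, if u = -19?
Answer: -547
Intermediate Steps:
W = -16 (W = -2 - 14 = -16)
u + 33*W = -19 + 33*(-16) = -19 - 528 = -547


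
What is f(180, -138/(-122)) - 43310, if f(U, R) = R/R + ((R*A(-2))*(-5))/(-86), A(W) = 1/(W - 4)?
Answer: -454398143/10492 ≈ -43309.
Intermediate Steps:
A(W) = 1/(-4 + W)
f(U, R) = 1 - 5*R/516 (f(U, R) = R/R + ((R/(-4 - 2))*(-5))/(-86) = 1 + ((R/(-6))*(-5))*(-1/86) = 1 + ((R*(-⅙))*(-5))*(-1/86) = 1 + (-R/6*(-5))*(-1/86) = 1 + (5*R/6)*(-1/86) = 1 - 5*R/516)
f(180, -138/(-122)) - 43310 = (1 - (-115)/(86*(-122))) - 43310 = (1 - (-115)*(-1)/(86*122)) - 43310 = (1 - 5/516*69/61) - 43310 = (1 - 115/10492) - 43310 = 10377/10492 - 43310 = -454398143/10492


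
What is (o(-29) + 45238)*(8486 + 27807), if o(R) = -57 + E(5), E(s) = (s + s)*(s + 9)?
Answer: 1644835053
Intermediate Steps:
E(s) = 2*s*(9 + s) (E(s) = (2*s)*(9 + s) = 2*s*(9 + s))
o(R) = 83 (o(R) = -57 + 2*5*(9 + 5) = -57 + 2*5*14 = -57 + 140 = 83)
(o(-29) + 45238)*(8486 + 27807) = (83 + 45238)*(8486 + 27807) = 45321*36293 = 1644835053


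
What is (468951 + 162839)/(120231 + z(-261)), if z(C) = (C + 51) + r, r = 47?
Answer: 315895/60034 ≈ 5.2619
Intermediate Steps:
z(C) = 98 + C (z(C) = (C + 51) + 47 = (51 + C) + 47 = 98 + C)
(468951 + 162839)/(120231 + z(-261)) = (468951 + 162839)/(120231 + (98 - 261)) = 631790/(120231 - 163) = 631790/120068 = 631790*(1/120068) = 315895/60034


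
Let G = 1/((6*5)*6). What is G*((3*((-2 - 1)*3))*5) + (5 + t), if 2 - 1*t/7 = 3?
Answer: -11/4 ≈ -2.7500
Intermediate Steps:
t = -7 (t = 14 - 7*3 = 14 - 21 = -7)
G = 1/180 (G = 1/(30*6) = 1/180 ≈ 0.0055556)
G*((3*((-2 - 1)*3))*5) + (5 + t) = ((3*((-2 - 1)*3))*5)/180 + (5 - 7) = ((3*(-3*3))*5)/180 - 2 = ((3*(-9))*5)/180 - 2 = (-27*5)/180 - 2 = (1/180)*(-135) - 2 = -3/4 - 2 = -11/4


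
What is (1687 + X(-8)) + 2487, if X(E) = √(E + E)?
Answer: 4174 + 4*I ≈ 4174.0 + 4.0*I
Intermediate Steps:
X(E) = √2*√E (X(E) = √(2*E) = √2*√E)
(1687 + X(-8)) + 2487 = (1687 + √2*√(-8)) + 2487 = (1687 + √2*(2*I*√2)) + 2487 = (1687 + 4*I) + 2487 = 4174 + 4*I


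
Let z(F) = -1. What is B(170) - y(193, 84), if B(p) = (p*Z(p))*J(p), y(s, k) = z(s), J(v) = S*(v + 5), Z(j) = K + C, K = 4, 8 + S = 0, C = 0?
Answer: -951999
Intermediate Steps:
S = -8 (S = -8 + 0 = -8)
Z(j) = 4 (Z(j) = 4 + 0 = 4)
J(v) = -40 - 8*v (J(v) = -8*(v + 5) = -8*(5 + v) = -40 - 8*v)
y(s, k) = -1
B(p) = 4*p*(-40 - 8*p) (B(p) = (p*4)*(-40 - 8*p) = (4*p)*(-40 - 8*p) = 4*p*(-40 - 8*p))
B(170) - y(193, 84) = 32*170*(-5 - 1*170) - 1*(-1) = 32*170*(-5 - 170) + 1 = 32*170*(-175) + 1 = -952000 + 1 = -951999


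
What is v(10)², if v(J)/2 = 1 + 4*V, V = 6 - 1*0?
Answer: 2500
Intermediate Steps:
V = 6 (V = 6 + 0 = 6)
v(J) = 50 (v(J) = 2*(1 + 4*6) = 2*(1 + 24) = 2*25 = 50)
v(10)² = 50² = 2500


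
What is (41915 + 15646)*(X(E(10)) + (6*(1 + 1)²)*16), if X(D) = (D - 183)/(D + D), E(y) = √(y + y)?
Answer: 44264409/2 - 10533663*√5/20 ≈ 2.0954e+7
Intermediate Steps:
E(y) = √2*√y (E(y) = √(2*y) = √2*√y)
X(D) = (-183 + D)/(2*D) (X(D) = (-183 + D)/((2*D)) = (-183 + D)*(1/(2*D)) = (-183 + D)/(2*D))
(41915 + 15646)*(X(E(10)) + (6*(1 + 1)²)*16) = (41915 + 15646)*((-183 + √2*√10)/(2*((√2*√10))) + (6*(1 + 1)²)*16) = 57561*((-183 + 2*√5)/(2*((2*√5))) + (6*2²)*16) = 57561*((√5/10)*(-183 + 2*√5)/2 + (6*4)*16) = 57561*(√5*(-183 + 2*√5)/20 + 24*16) = 57561*(√5*(-183 + 2*√5)/20 + 384) = 57561*(384 + √5*(-183 + 2*√5)/20) = 22103424 + 57561*√5*(-183 + 2*√5)/20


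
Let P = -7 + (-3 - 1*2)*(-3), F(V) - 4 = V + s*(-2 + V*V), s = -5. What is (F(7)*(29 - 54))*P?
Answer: 44800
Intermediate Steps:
F(V) = 14 + V - 5*V**2 (F(V) = 4 + (V - 5*(-2 + V*V)) = 4 + (V - 5*(-2 + V**2)) = 4 + (V + (10 - 5*V**2)) = 4 + (10 + V - 5*V**2) = 14 + V - 5*V**2)
P = 8 (P = -7 + (-3 - 2)*(-3) = -7 - 5*(-3) = -7 + 15 = 8)
(F(7)*(29 - 54))*P = ((14 + 7 - 5*7**2)*(29 - 54))*8 = ((14 + 7 - 5*49)*(-25))*8 = ((14 + 7 - 245)*(-25))*8 = -224*(-25)*8 = 5600*8 = 44800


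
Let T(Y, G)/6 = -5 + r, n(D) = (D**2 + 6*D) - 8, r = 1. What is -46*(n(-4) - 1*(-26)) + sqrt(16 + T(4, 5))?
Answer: -460 + 2*I*sqrt(2) ≈ -460.0 + 2.8284*I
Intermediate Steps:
n(D) = -8 + D**2 + 6*D
T(Y, G) = -24 (T(Y, G) = 6*(-5 + 1) = 6*(-4) = -24)
-46*(n(-4) - 1*(-26)) + sqrt(16 + T(4, 5)) = -46*((-8 + (-4)**2 + 6*(-4)) - 1*(-26)) + sqrt(16 - 24) = -46*((-8 + 16 - 24) + 26) + sqrt(-8) = -46*(-16 + 26) + 2*I*sqrt(2) = -46*10 + 2*I*sqrt(2) = -460 + 2*I*sqrt(2)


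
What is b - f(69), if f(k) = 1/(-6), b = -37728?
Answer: -226367/6 ≈ -37728.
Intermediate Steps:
f(k) = -1/6
b - f(69) = -37728 - 1*(-1/6) = -37728 + 1/6 = -226367/6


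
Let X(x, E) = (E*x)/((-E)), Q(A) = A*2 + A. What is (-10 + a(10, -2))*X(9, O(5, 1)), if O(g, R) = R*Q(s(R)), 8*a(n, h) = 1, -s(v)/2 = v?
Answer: 711/8 ≈ 88.875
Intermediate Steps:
s(v) = -2*v
a(n, h) = ⅛ (a(n, h) = (⅛)*1 = ⅛)
Q(A) = 3*A (Q(A) = 2*A + A = 3*A)
O(g, R) = -6*R² (O(g, R) = R*(3*(-2*R)) = R*(-6*R) = -6*R²)
X(x, E) = -x (X(x, E) = (E*x)*(-1/E) = -x)
(-10 + a(10, -2))*X(9, O(5, 1)) = (-10 + ⅛)*(-1*9) = -79/8*(-9) = 711/8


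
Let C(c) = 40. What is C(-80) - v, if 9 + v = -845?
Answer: 894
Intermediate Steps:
v = -854 (v = -9 - 845 = -854)
C(-80) - v = 40 - 1*(-854) = 40 + 854 = 894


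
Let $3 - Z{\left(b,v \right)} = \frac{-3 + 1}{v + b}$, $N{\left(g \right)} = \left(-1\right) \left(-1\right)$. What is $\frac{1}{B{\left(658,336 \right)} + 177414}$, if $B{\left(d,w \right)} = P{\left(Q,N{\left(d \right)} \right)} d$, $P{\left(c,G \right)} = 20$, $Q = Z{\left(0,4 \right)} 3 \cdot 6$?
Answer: $\frac{1}{190574} \approx 5.2473 \cdot 10^{-6}$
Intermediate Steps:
$N{\left(g \right)} = 1$
$Z{\left(b,v \right)} = 3 + \frac{2}{b + v}$ ($Z{\left(b,v \right)} = 3 - \frac{-3 + 1}{v + b} = 3 - - \frac{2}{b + v} = 3 + \frac{2}{b + v}$)
$Q = 63$ ($Q = \frac{2 + 3 \cdot 0 + 3 \cdot 4}{0 + 4} \cdot 3 \cdot 6 = \frac{2 + 0 + 12}{4} \cdot 3 \cdot 6 = \frac{1}{4} \cdot 14 \cdot 3 \cdot 6 = \frac{7}{2} \cdot 3 \cdot 6 = \frac{21}{2} \cdot 6 = 63$)
$B{\left(d,w \right)} = 20 d$
$\frac{1}{B{\left(658,336 \right)} + 177414} = \frac{1}{20 \cdot 658 + 177414} = \frac{1}{13160 + 177414} = \frac{1}{190574}$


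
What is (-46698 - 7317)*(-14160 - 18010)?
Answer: 1737662550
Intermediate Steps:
(-46698 - 7317)*(-14160 - 18010) = -54015*(-32170) = 1737662550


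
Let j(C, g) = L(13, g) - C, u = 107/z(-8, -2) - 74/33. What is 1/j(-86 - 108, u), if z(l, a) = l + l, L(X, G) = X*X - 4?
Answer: 1/359 ≈ 0.0027855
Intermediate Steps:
L(X, G) = -4 + X² (L(X, G) = X² - 4 = -4 + X²)
z(l, a) = 2*l
u = -4715/528 (u = 107/((2*(-8))) - 74/33 = 107/(-16) - 74*1/33 = 107*(-1/16) - 74/33 = -107/16 - 74/33 = -4715/528 ≈ -8.9299)
j(C, g) = 165 - C (j(C, g) = (-4 + 13²) - C = (-4 + 169) - C = 165 - C)
1/j(-86 - 108, u) = 1/(165 - (-86 - 108)) = 1/(165 - 1*(-194)) = 1/(165 + 194) = 1/359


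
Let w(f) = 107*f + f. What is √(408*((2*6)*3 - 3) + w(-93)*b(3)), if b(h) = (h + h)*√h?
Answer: 6*√(374 - 1674*√3) ≈ 301.52*I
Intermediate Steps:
b(h) = 2*h^(3/2) (b(h) = (2*h)*√h = 2*h^(3/2))
w(f) = 108*f
√(408*((2*6)*3 - 3) + w(-93)*b(3)) = √(408*((2*6)*3 - 3) + (108*(-93))*(2*3^(3/2))) = √(408*(12*3 - 3) - 20088*3*√3) = √(408*(36 - 3) - 60264*√3) = √(408*33 - 60264*√3) = √(13464 - 60264*√3)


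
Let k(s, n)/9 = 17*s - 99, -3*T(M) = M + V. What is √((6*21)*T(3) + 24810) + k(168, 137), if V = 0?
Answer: 24813 + 22*√51 ≈ 24970.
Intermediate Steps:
T(M) = -M/3 (T(M) = -(M + 0)/3 = -M/3)
k(s, n) = -891 + 153*s (k(s, n) = 9*(17*s - 99) = 9*(-99 + 17*s) = -891 + 153*s)
√((6*21)*T(3) + 24810) + k(168, 137) = √((6*21)*(-⅓*3) + 24810) + (-891 + 153*168) = √(126*(-1) + 24810) + (-891 + 25704) = √(-126 + 24810) + 24813 = √24684 + 24813 = 22*√51 + 24813 = 24813 + 22*√51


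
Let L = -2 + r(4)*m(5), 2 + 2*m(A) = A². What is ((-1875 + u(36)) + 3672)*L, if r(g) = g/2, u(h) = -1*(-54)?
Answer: 38871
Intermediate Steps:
u(h) = 54
r(g) = g/2 (r(g) = g*(½) = g/2)
m(A) = -1 + A²/2
L = 21 (L = -2 + ((½)*4)*(-1 + (½)*5²) = -2 + 2*(-1 + (½)*25) = -2 + 2*(-1 + 25/2) = -2 + 2*(23/2) = -2 + 23 = 21)
((-1875 + u(36)) + 3672)*L = ((-1875 + 54) + 3672)*21 = (-1821 + 3672)*21 = 1851*21 = 38871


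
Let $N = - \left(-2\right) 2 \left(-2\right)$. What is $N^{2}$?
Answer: $64$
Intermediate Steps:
$N = -8$ ($N = - \left(-4\right) \left(-2\right) = \left(-1\right) 8 = -8$)
$N^{2} = \left(-8\right)^{2} = 64$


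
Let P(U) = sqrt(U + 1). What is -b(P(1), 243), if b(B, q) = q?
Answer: -243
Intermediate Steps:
P(U) = sqrt(1 + U)
-b(P(1), 243) = -1*243 = -243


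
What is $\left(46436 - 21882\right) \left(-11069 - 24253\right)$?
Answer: $-867296388$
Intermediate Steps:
$\left(46436 - 21882\right) \left(-11069 - 24253\right) = 24554 \left(-11069 - 24253\right) = 24554 \left(-35322\right) = -867296388$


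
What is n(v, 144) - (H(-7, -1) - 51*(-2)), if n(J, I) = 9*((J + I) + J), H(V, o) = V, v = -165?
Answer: -1769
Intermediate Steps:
n(J, I) = 9*I + 18*J (n(J, I) = 9*((I + J) + J) = 9*(I + 2*J) = 9*I + 18*J)
n(v, 144) - (H(-7, -1) - 51*(-2)) = (9*144 + 18*(-165)) - (-7 - 51*(-2)) = (1296 - 2970) - (-7 + 102) = -1674 - 1*95 = -1674 - 95 = -1769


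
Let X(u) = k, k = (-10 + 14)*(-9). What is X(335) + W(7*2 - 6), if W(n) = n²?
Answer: 28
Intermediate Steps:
k = -36 (k = 4*(-9) = -36)
X(u) = -36
X(335) + W(7*2 - 6) = -36 + (7*2 - 6)² = -36 + (14 - 6)² = -36 + 8² = -36 + 64 = 28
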